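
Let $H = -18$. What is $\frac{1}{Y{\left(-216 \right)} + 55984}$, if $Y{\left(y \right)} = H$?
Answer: $\frac{1}{55966} \approx 1.7868 \cdot 10^{-5}$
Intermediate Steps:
$Y{\left(y \right)} = -18$
$\frac{1}{Y{\left(-216 \right)} + 55984} = \frac{1}{-18 + 55984} = \frac{1}{55966}$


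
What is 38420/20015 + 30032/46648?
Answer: 59832666/23341493 ≈ 2.5634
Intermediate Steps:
38420/20015 + 30032/46648 = 38420*(1/20015) + 30032*(1/46648) = 7684/4003 + 3754/5831 = 59832666/23341493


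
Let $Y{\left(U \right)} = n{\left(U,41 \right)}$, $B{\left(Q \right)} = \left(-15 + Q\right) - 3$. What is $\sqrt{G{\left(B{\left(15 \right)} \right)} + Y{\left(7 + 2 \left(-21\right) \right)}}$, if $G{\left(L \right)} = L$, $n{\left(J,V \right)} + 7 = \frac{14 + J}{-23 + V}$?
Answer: $\frac{i \sqrt{402}}{6} \approx 3.3417 i$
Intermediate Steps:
$B{\left(Q \right)} = -18 + Q$
$n{\left(J,V \right)} = -7 + \frac{14 + J}{-23 + V}$
$Y{\left(U \right)} = - \frac{56}{9} + \frac{U}{18}$ ($Y{\left(U \right)} = \frac{175 + U - 287}{-23 + 41} = \frac{175 + U - 287}{18} = \frac{-112 + U}{18} = - \frac{56}{9} + \frac{U}{18}$)
$\sqrt{G{\left(B{\left(15 \right)} \right)} + Y{\left(7 + 2 \left(-21\right) \right)}} = \sqrt{\left(-18 + 15\right) - \left(\frac{56}{9} - \frac{7 + 2 \left(-21\right)}{18}\right)} = \sqrt{-3 - \left(\frac{56}{9} - \frac{7 - 42}{18}\right)} = \sqrt{-3 + \left(- \frac{56}{9} + \frac{1}{18} \left(-35\right)\right)} = \sqrt{-3 - \frac{49}{6}} = \sqrt{- \frac{67}{6}} = \frac{i \sqrt{402}}{6}$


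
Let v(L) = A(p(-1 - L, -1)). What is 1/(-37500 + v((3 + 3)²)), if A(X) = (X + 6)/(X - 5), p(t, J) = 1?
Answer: -4/150007 ≈ -2.6665e-5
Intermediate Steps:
A(X) = (6 + X)/(-5 + X)
v(L) = -7/4 (v(L) = (6 + 1)/(-5 + 1) = 7/(-4) = -¼*7 = -7/4)
1/(-37500 + v((3 + 3)²)) = 1/(-37500 - 7/4) = 1/(-150007/4) = -4/150007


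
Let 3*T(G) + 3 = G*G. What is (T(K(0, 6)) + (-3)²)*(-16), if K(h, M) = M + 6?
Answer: -896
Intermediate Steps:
K(h, M) = 6 + M
T(G) = -1 + G²/3 (T(G) = -1 + (G*G)/3 = -1 + G²/3)
(T(K(0, 6)) + (-3)²)*(-16) = ((-1 + (6 + 6)²/3) + (-3)²)*(-16) = ((-1 + (⅓)*12²) + 9)*(-16) = ((-1 + (⅓)*144) + 9)*(-16) = ((-1 + 48) + 9)*(-16) = (47 + 9)*(-16) = 56*(-16) = -896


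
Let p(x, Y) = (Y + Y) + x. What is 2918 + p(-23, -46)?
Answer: 2803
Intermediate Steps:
p(x, Y) = x + 2*Y (p(x, Y) = 2*Y + x = x + 2*Y)
2918 + p(-23, -46) = 2918 + (-23 + 2*(-46)) = 2918 + (-23 - 92) = 2918 - 115 = 2803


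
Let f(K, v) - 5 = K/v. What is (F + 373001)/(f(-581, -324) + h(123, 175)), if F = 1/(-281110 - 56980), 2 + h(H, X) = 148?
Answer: 20429481110418/8368572725 ≈ 2441.2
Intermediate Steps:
h(H, X) = 146 (h(H, X) = -2 + 148 = 146)
f(K, v) = 5 + K/v
F = -1/338090 (F = 1/(-338090) = -1/338090 ≈ -2.9578e-6)
(F + 373001)/(f(-581, -324) + h(123, 175)) = (-1/338090 + 373001)/((5 - 581/(-324)) + 146) = 126107908089/(338090*((5 - 581*(-1/324)) + 146)) = 126107908089/(338090*((5 + 581/324) + 146)) = 126107908089/(338090*(2201/324 + 146)) = 126107908089/(338090*(49505/324)) = (126107908089/338090)*(324/49505) = 20429481110418/8368572725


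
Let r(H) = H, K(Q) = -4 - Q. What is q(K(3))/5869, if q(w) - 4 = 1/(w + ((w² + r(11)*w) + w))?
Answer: 167/246498 ≈ 0.00067749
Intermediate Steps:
q(w) = 4 + 1/(w² + 13*w) (q(w) = 4 + 1/(w + ((w² + 11*w) + w)) = 4 + 1/(w + (w² + 12*w)) = 4 + 1/(w² + 13*w))
q(K(3))/5869 = ((1 + 4*(-4 - 1*3)² + 52*(-4 - 1*3))/((-4 - 1*3)*(13 + (-4 - 1*3))))/5869 = ((1 + 4*(-4 - 3)² + 52*(-4 - 3))/((-4 - 3)*(13 + (-4 - 3))))*(1/5869) = ((1 + 4*(-7)² + 52*(-7))/((-7)*(13 - 7)))*(1/5869) = -⅐*(1 + 4*49 - 364)/6*(1/5869) = -⅐*⅙*(1 + 196 - 364)*(1/5869) = -⅐*⅙*(-167)*(1/5869) = (167/42)*(1/5869) = 167/246498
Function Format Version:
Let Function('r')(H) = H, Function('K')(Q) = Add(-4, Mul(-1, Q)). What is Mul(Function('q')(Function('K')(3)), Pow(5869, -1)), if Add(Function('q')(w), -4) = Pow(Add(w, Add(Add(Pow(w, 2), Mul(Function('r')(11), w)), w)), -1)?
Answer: Rational(167, 246498) ≈ 0.00067749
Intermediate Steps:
Function('q')(w) = Add(4, Pow(Add(Pow(w, 2), Mul(13, w)), -1)) (Function('q')(w) = Add(4, Pow(Add(w, Add(Add(Pow(w, 2), Mul(11, w)), w)), -1)) = Add(4, Pow(Add(w, Add(Pow(w, 2), Mul(12, w))), -1)) = Add(4, Pow(Add(Pow(w, 2), Mul(13, w)), -1)))
Mul(Function('q')(Function('K')(3)), Pow(5869, -1)) = Mul(Mul(Pow(Add(-4, Mul(-1, 3)), -1), Pow(Add(13, Add(-4, Mul(-1, 3))), -1), Add(1, Mul(4, Pow(Add(-4, Mul(-1, 3)), 2)), Mul(52, Add(-4, Mul(-1, 3))))), Pow(5869, -1)) = Mul(Mul(Pow(Add(-4, -3), -1), Pow(Add(13, Add(-4, -3)), -1), Add(1, Mul(4, Pow(Add(-4, -3), 2)), Mul(52, Add(-4, -3)))), Rational(1, 5869)) = Mul(Mul(Pow(-7, -1), Pow(Add(13, -7), -1), Add(1, Mul(4, Pow(-7, 2)), Mul(52, -7))), Rational(1, 5869)) = Mul(Mul(Rational(-1, 7), Pow(6, -1), Add(1, Mul(4, 49), -364)), Rational(1, 5869)) = Mul(Mul(Rational(-1, 7), Rational(1, 6), Add(1, 196, -364)), Rational(1, 5869)) = Mul(Mul(Rational(-1, 7), Rational(1, 6), -167), Rational(1, 5869)) = Mul(Rational(167, 42), Rational(1, 5869)) = Rational(167, 246498)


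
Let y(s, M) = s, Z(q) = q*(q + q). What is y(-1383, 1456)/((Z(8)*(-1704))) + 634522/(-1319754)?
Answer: -22761940447/47975697408 ≈ -0.47445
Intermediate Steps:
Z(q) = 2*q**2 (Z(q) = q*(2*q) = 2*q**2)
y(-1383, 1456)/((Z(8)*(-1704))) + 634522/(-1319754) = -1383/((2*8**2)*(-1704)) + 634522/(-1319754) = -1383/((2*64)*(-1704)) + 634522*(-1/1319754) = -1383/(128*(-1704)) - 317261/659877 = -1383/(-218112) - 317261/659877 = -1383*(-1/218112) - 317261/659877 = 461/72704 - 317261/659877 = -22761940447/47975697408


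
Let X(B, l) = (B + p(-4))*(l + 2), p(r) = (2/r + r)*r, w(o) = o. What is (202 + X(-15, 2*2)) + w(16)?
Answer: 236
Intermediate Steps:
p(r) = r*(r + 2/r) (p(r) = (r + 2/r)*r = r*(r + 2/r))
X(B, l) = (2 + l)*(18 + B) (X(B, l) = (B + (2 + (-4)**2))*(l + 2) = (B + (2 + 16))*(2 + l) = (B + 18)*(2 + l) = (18 + B)*(2 + l) = (2 + l)*(18 + B))
(202 + X(-15, 2*2)) + w(16) = (202 + (36 + 2*(-15) + 18*(2*2) - 30*2)) + 16 = (202 + (36 - 30 + 18*4 - 15*4)) + 16 = (202 + (36 - 30 + 72 - 60)) + 16 = (202 + 18) + 16 = 220 + 16 = 236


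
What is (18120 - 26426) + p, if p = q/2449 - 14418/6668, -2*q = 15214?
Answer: -67861224175/8164966 ≈ -8311.3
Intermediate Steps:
q = -7607 (q = -1/2*15214 = -7607)
p = -43016579/8164966 (p = -7607/2449 - 14418/6668 = -7607*1/2449 - 14418*1/6668 = -7607/2449 - 7209/3334 = -43016579/8164966 ≈ -5.2684)
(18120 - 26426) + p = (18120 - 26426) - 43016579/8164966 = -8306 - 43016579/8164966 = -67861224175/8164966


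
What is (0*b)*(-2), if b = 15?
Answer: 0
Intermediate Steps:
(0*b)*(-2) = (0*15)*(-2) = 0*(-2) = 0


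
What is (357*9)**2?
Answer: 10323369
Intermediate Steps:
(357*9)**2 = 3213**2 = 10323369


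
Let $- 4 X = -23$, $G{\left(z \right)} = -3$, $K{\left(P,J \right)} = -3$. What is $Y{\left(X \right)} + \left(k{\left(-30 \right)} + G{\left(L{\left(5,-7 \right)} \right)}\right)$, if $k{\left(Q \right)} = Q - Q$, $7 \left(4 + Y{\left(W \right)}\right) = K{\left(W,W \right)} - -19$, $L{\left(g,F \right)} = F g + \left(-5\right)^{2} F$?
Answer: $- \frac{33}{7} \approx -4.7143$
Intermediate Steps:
$L{\left(g,F \right)} = 25 F + F g$ ($L{\left(g,F \right)} = F g + 25 F = 25 F + F g$)
$X = \frac{23}{4}$ ($X = \left(- \frac{1}{4}\right) \left(-23\right) = \frac{23}{4} \approx 5.75$)
$Y{\left(W \right)} = - \frac{12}{7}$ ($Y{\left(W \right)} = -4 + \frac{-3 - -19}{7} = -4 + \frac{-3 + 19}{7} = -4 + \frac{1}{7} \cdot 16 = -4 + \frac{16}{7} = - \frac{12}{7}$)
$k{\left(Q \right)} = 0$
$Y{\left(X \right)} + \left(k{\left(-30 \right)} + G{\left(L{\left(5,-7 \right)} \right)}\right) = - \frac{12}{7} + \left(0 - 3\right) = - \frac{12}{7} - 3 = - \frac{33}{7}$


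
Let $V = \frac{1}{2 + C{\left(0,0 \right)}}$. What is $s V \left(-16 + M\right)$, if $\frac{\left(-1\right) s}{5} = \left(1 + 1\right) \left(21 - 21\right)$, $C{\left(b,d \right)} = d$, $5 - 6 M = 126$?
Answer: $0$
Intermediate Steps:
$M = - \frac{121}{6}$ ($M = \frac{5}{6} - 21 = - \frac{121}{6} \approx -20.167$)
$s = 0$ ($s = - 5 \left(1 + 1\right) \left(21 - 21\right) = - 5 \cdot 2 \cdot 0 = \left(-5\right) 0 = 0$)
$V = \frac{1}{2}$ ($V = \frac{1}{2 + 0} = \frac{1}{2} \approx 0.5$)
$s V \left(-16 + M\right) = 0 \cdot \frac{1}{2} \left(-16 - \frac{121}{6}\right) = 0 \left(- \frac{217}{6}\right) = 0$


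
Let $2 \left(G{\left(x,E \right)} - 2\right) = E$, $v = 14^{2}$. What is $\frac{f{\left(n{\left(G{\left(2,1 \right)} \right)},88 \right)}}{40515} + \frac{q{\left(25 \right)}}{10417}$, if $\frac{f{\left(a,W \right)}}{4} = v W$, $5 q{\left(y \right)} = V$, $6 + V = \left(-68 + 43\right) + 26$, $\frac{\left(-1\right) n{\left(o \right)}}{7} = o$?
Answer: $\frac{718649149}{422044755} \approx 1.7028$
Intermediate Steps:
$v = 196$
$G{\left(x,E \right)} = 2 + \frac{E}{2}$
$n{\left(o \right)} = - 7 o$
$V = -5$ ($V = -6 + \left(\left(-68 + 43\right) + 26\right) = -6 + \left(-25 + 26\right) = -6 + 1 = -5$)
$q{\left(y \right)} = -1$ ($q{\left(y \right)} = \frac{1}{5} \left(-5\right) = -1$)
$f{\left(a,W \right)} = 784 W$ ($f{\left(a,W \right)} = 4 \cdot 196 W = 784 W$)
$\frac{f{\left(n{\left(G{\left(2,1 \right)} \right)},88 \right)}}{40515} + \frac{q{\left(25 \right)}}{10417} = \frac{784 \cdot 88}{40515} - \frac{1}{10417} = 68992 \cdot \frac{1}{40515} - \frac{1}{10417} = \frac{68992}{40515} - \frac{1}{10417} = \frac{718649149}{422044755}$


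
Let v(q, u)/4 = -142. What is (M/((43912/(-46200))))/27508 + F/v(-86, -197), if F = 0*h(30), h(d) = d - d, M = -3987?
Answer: 2093175/13726492 ≈ 0.15249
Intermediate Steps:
v(q, u) = -568 (v(q, u) = 4*(-142) = -568)
h(d) = 0
F = 0 (F = 0*0 = 0)
(M/((43912/(-46200))))/27508 + F/v(-86, -197) = -3987/(43912/(-46200))/27508 + 0/(-568) = -3987/(43912*(-1/46200))*(1/27508) + 0*(-1/568) = -3987/(-499/525)*(1/27508) + 0 = -3987*(-525/499)*(1/27508) + 0 = (2093175/499)*(1/27508) + 0 = 2093175/13726492 + 0 = 2093175/13726492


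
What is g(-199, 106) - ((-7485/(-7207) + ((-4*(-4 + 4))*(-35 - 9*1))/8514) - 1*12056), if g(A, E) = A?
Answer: 85445914/7207 ≈ 11856.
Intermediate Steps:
g(-199, 106) - ((-7485/(-7207) + ((-4*(-4 + 4))*(-35 - 9*1))/8514) - 1*12056) = -199 - ((-7485/(-7207) + ((-4*(-4 + 4))*(-35 - 9*1))/8514) - 1*12056) = -199 - ((-7485*(-1/7207) + ((-4*0)*(-35 - 9))*(1/8514)) - 12056) = -199 - ((7485/7207 + (0*(-44))*(1/8514)) - 12056) = -199 - ((7485/7207 + 0*(1/8514)) - 12056) = -199 - ((7485/7207 + 0) - 12056) = -199 - (7485/7207 - 12056) = -199 - 1*(-86880107/7207) = -199 + 86880107/7207 = 85445914/7207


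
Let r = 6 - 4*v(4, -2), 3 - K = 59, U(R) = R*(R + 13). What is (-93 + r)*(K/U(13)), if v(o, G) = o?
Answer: 2884/169 ≈ 17.065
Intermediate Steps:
U(R) = R*(13 + R)
K = -56 (K = 3 - 1*59 = 3 - 59 = -56)
r = -10 (r = 6 - 4*4 = 6 - 16 = -10)
(-93 + r)*(K/U(13)) = (-93 - 10)*(-56*1/(13*(13 + 13))) = -(-5768)/(13*26) = -(-5768)/338 = -103*(-28/169) = 2884/169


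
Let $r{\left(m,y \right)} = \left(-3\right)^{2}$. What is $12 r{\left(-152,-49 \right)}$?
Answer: $108$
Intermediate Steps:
$r{\left(m,y \right)} = 9$
$12 r{\left(-152,-49 \right)} = 12 \cdot 9 = 108$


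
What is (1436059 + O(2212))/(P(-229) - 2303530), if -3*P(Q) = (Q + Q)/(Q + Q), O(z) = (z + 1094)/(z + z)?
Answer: -9529692483/15286227292 ≈ -0.62342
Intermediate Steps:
O(z) = (1094 + z)/(2*z) (O(z) = (1094 + z)/((2*z)) = (1094 + z)*(1/(2*z)) = (1094 + z)/(2*z))
P(Q) = -⅓ (P(Q) = -(Q + Q)/(3*(Q + Q)) = -2*Q/(3*(2*Q)) = -2*Q*1/(2*Q)/3 = -⅓*1 = -⅓)
(1436059 + O(2212))/(P(-229) - 2303530) = (1436059 + (½)*(1094 + 2212)/2212)/(-⅓ - 2303530) = (1436059 + (½)*(1/2212)*3306)/(-6910591/3) = (1436059 + 1653/2212)*(-3/6910591) = (3176564161/2212)*(-3/6910591) = -9529692483/15286227292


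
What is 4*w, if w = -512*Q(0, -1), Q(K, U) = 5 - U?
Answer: -12288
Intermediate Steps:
w = -3072 (w = -512*(5 - 1*(-1)) = -512*(5 + 1) = -512*6 = -3072)
4*w = 4*(-3072) = -12288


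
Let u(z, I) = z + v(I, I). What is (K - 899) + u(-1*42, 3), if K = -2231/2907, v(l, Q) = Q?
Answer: -2728997/2907 ≈ -938.77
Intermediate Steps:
K = -2231/2907 (K = -2231*1/2907 = -2231/2907 ≈ -0.76746)
u(z, I) = I + z (u(z, I) = z + I = I + z)
(K - 899) + u(-1*42, 3) = (-2231/2907 - 899) + (3 - 1*42) = -2615624/2907 + (3 - 42) = -2615624/2907 - 39 = -2728997/2907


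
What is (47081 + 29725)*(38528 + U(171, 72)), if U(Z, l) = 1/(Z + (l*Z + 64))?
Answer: 37128851210502/12547 ≈ 2.9592e+9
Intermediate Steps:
U(Z, l) = 1/(64 + Z + Z*l) (U(Z, l) = 1/(Z + (Z*l + 64)) = 1/(Z + (64 + Z*l)) = 1/(64 + Z + Z*l))
(47081 + 29725)*(38528 + U(171, 72)) = (47081 + 29725)*(38528 + 1/(64 + 171 + 171*72)) = 76806*(38528 + 1/(64 + 171 + 12312)) = 76806*(38528 + 1/12547) = 76806*(483410817/12547) = 37128851210502/12547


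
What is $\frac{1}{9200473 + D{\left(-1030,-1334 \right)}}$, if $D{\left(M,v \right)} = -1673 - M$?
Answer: $\frac{1}{9199830} \approx 1.087 \cdot 10^{-7}$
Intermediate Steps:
$\frac{1}{9200473 + D{\left(-1030,-1334 \right)}} = \frac{1}{9200473 - 643} = \frac{1}{9199830}$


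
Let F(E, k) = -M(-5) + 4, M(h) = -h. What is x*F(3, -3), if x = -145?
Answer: 145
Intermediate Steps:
F(E, k) = -1 (F(E, k) = -(-1)*(-5) + 4 = -1*5 + 4 = -5 + 4 = -1)
x*F(3, -3) = -145*(-1) = 145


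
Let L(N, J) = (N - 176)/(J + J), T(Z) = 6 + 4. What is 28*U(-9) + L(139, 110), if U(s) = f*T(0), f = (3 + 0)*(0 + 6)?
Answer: 1108763/220 ≈ 5039.8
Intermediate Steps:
T(Z) = 10
f = 18 (f = 3*6 = 18)
U(s) = 180 (U(s) = 18*10 = 180)
L(N, J) = (-176 + N)/(2*J) (L(N, J) = (-176 + N)/((2*J)) = (-176 + N)*(1/(2*J)) = (-176 + N)/(2*J))
28*U(-9) + L(139, 110) = 28*180 + (½)*(-176 + 139)/110 = 5040 + (½)*(1/110)*(-37) = 5040 - 37/220 = 1108763/220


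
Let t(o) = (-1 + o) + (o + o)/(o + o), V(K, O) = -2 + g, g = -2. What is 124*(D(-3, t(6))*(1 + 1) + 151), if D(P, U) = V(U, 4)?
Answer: 17732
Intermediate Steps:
V(K, O) = -4 (V(K, O) = -2 - 2 = -4)
t(o) = o (t(o) = (-1 + o) + (2*o)/((2*o)) = (-1 + o) + (2*o)*(1/(2*o)) = (-1 + o) + 1 = o)
D(P, U) = -4
124*(D(-3, t(6))*(1 + 1) + 151) = 124*(-4*(1 + 1) + 151) = 124*(-4*2 + 151) = 124*(-8 + 151) = 124*143 = 17732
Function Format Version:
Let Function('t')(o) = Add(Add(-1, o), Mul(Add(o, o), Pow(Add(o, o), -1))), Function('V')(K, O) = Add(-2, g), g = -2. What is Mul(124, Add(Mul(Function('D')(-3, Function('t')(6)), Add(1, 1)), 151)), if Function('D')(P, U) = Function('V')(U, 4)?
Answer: 17732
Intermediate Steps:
Function('V')(K, O) = -4 (Function('V')(K, O) = Add(-2, -2) = -4)
Function('t')(o) = o (Function('t')(o) = Add(Add(-1, o), Mul(Mul(2, o), Pow(Mul(2, o), -1))) = Add(Add(-1, o), Mul(Mul(2, o), Mul(Rational(1, 2), Pow(o, -1)))) = Add(Add(-1, o), 1) = o)
Function('D')(P, U) = -4
Mul(124, Add(Mul(Function('D')(-3, Function('t')(6)), Add(1, 1)), 151)) = Mul(124, Add(Mul(-4, Add(1, 1)), 151)) = Mul(124, Add(Mul(-4, 2), 151)) = Mul(124, Add(-8, 151)) = Mul(124, 143) = 17732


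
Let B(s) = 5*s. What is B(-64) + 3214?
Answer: 2894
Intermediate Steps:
B(-64) + 3214 = 5*(-64) + 3214 = -320 + 3214 = 2894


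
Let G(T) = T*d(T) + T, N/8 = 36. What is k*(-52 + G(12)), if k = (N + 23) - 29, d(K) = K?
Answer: 29328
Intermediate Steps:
N = 288 (N = 8*36 = 288)
k = 282 (k = (288 + 23) - 29 = 311 - 29 = 282)
G(T) = T + T**2 (G(T) = T*T + T = T**2 + T = T + T**2)
k*(-52 + G(12)) = 282*(-52 + 12*(1 + 12)) = 282*(-52 + 12*13) = 282*(-52 + 156) = 282*104 = 29328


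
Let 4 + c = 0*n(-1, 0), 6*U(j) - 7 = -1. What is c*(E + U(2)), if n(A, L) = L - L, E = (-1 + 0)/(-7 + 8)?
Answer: 0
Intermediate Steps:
E = -1 (E = -1/1 = -1*1 = -1)
U(j) = 1 (U(j) = 7/6 + (1/6)*(-1) = 7/6 - 1/6 = 1)
n(A, L) = 0
c = -4 (c = -4 + 0*0 = -4 + 0 = -4)
c*(E + U(2)) = -4*(-1 + 1) = -4*0 = 0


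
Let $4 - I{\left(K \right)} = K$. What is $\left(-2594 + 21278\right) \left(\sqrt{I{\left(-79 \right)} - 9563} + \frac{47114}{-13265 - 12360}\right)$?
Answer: $- \frac{880277976}{25625} + 37368 i \sqrt{2370} \approx -34352.0 + 1.8192 \cdot 10^{6} i$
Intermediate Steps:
$I{\left(K \right)} = 4 - K$
$\left(-2594 + 21278\right) \left(\sqrt{I{\left(-79 \right)} - 9563} + \frac{47114}{-13265 - 12360}\right) = \left(-2594 + 21278\right) \left(\sqrt{\left(4 - -79\right) - 9563} + \frac{47114}{-13265 - 12360}\right) = 18684 \left(\sqrt{\left(4 + 79\right) - 9563} + \frac{47114}{-25625}\right) = 18684 \left(\sqrt{83 - 9563} + 47114 \left(- \frac{1}{25625}\right)\right) = 18684 \left(\sqrt{-9480} - \frac{47114}{25625}\right) = 18684 \left(2 i \sqrt{2370} - \frac{47114}{25625}\right) = 18684 \left(- \frac{47114}{25625} + 2 i \sqrt{2370}\right) = - \frac{880277976}{25625} + 37368 i \sqrt{2370}$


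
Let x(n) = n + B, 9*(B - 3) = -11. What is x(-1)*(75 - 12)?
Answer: 49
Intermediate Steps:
B = 16/9 (B = 3 + (⅑)*(-11) = 3 - 11/9 = 16/9 ≈ 1.7778)
x(n) = 16/9 + n (x(n) = n + 16/9 = 16/9 + n)
x(-1)*(75 - 12) = (16/9 - 1)*(75 - 12) = (7/9)*63 = 49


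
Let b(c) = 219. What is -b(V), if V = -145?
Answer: -219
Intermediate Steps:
-b(V) = -1*219 = -219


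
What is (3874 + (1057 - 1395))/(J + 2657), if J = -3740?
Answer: -3536/1083 ≈ -3.2650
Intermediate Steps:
(3874 + (1057 - 1395))/(J + 2657) = (3874 + (1057 - 1395))/(-3740 + 2657) = (3874 - 338)/(-1083) = 3536*(-1/1083) = -3536/1083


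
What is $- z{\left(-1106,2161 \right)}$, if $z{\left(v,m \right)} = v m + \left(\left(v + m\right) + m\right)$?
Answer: $2386850$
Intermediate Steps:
$z{\left(v,m \right)} = v + 2 m + m v$ ($z{\left(v,m \right)} = m v + \left(\left(m + v\right) + m\right) = m v + \left(v + 2 m\right) = v + 2 m + m v$)
$- z{\left(-1106,2161 \right)} = - (-1106 + 2 \cdot 2161 + 2161 \left(-1106\right)) = - (-1106 + 4322 - 2390066) = \left(-1\right) \left(-2386850\right) = 2386850$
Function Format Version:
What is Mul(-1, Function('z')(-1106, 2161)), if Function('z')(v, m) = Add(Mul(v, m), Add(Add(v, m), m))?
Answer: 2386850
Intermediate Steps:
Function('z')(v, m) = Add(v, Mul(2, m), Mul(m, v)) (Function('z')(v, m) = Add(Mul(m, v), Add(Add(m, v), m)) = Add(Mul(m, v), Add(v, Mul(2, m))) = Add(v, Mul(2, m), Mul(m, v)))
Mul(-1, Function('z')(-1106, 2161)) = Mul(-1, Add(-1106, Mul(2, 2161), Mul(2161, -1106))) = Mul(-1, Add(-1106, 4322, -2390066)) = Mul(-1, -2386850) = 2386850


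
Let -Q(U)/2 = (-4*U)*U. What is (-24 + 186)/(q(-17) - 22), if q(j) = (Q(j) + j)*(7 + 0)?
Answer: 162/16043 ≈ 0.010098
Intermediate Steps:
Q(U) = 8*U² (Q(U) = -2*(-4*U)*U = -(-8)*U² = 8*U²)
q(j) = 7*j + 56*j² (q(j) = (8*j² + j)*(7 + 0) = (j + 8*j²)*7 = 7*j + 56*j²)
(-24 + 186)/(q(-17) - 22) = (-24 + 186)/(7*(-17)*(1 + 8*(-17)) - 22) = 162/(7*(-17)*(1 - 136) - 22) = 162/(7*(-17)*(-135) - 22) = 162/(16065 - 22) = 162/16043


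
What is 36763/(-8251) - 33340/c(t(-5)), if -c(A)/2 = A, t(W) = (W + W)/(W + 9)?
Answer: -55054431/8251 ≈ -6672.5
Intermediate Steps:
t(W) = 2*W/(9 + W) (t(W) = (2*W)/(9 + W) = 2*W/(9 + W))
c(A) = -2*A
36763/(-8251) - 33340/c(t(-5)) = 36763/(-8251) - 33340/((-4*(-5)/(9 - 5))) = 36763*(-1/8251) - 33340/((-4*(-5)/4)) = -36763/8251 - 33340/((-4*(-5)/4)) = -36763/8251 - 33340/((-2*(-5/2))) = -36763/8251 - 33340/5 = -36763/8251 - 33340*⅕ = -36763/8251 - 6668 = -55054431/8251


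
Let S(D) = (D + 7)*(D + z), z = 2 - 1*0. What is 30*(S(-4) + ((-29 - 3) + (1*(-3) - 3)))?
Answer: -1320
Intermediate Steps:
z = 2 (z = 2 + 0 = 2)
S(D) = (2 + D)*(7 + D) (S(D) = (D + 7)*(D + 2) = (7 + D)*(2 + D) = (2 + D)*(7 + D))
30*(S(-4) + ((-29 - 3) + (1*(-3) - 3))) = 30*((14 + (-4)**2 + 9*(-4)) + ((-29 - 3) + (1*(-3) - 3))) = 30*((14 + 16 - 36) + (-32 + (-3 - 3))) = 30*(-6 + (-32 - 6)) = 30*(-6 - 38) = 30*(-44) = -1320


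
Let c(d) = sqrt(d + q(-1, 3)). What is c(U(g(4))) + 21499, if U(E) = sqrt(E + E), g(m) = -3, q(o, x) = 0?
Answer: 21499 + 6**(1/4)*sqrt(I) ≈ 21500.0 + 1.1067*I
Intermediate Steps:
U(E) = sqrt(2)*sqrt(E) (U(E) = sqrt(2*E) = sqrt(2)*sqrt(E))
c(d) = sqrt(d) (c(d) = sqrt(d + 0) = sqrt(d))
c(U(g(4))) + 21499 = sqrt(sqrt(2)*sqrt(-3)) + 21499 = sqrt(sqrt(2)*(I*sqrt(3))) + 21499 = sqrt(I*sqrt(6)) + 21499 = 6**(1/4)*sqrt(I) + 21499 = 21499 + 6**(1/4)*sqrt(I)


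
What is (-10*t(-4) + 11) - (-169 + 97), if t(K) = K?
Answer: 123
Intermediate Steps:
(-10*t(-4) + 11) - (-169 + 97) = (-10*(-4) + 11) - (-169 + 97) = (40 + 11) - 1*(-72) = 51 + 72 = 123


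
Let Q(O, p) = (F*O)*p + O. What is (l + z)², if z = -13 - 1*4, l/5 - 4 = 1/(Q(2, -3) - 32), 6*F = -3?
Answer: 5776/729 ≈ 7.9232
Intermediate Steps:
F = -½ (F = (⅙)*(-3) = -½ ≈ -0.50000)
Q(O, p) = O - O*p/2 (Q(O, p) = (-O/2)*p + O = -O*p/2 + O = O - O*p/2)
l = 535/27 (l = 20 + 5/((½)*2*(2 - 1*(-3)) - 32) = 20 + 5/((½)*2*(2 + 3) - 32) = 20 + 5/((½)*2*5 - 32) = 20 + 5/(5 - 32) = 20 + 5/(-27) = 20 + 5*(-1/27) = 20 - 5/27 = 535/27 ≈ 19.815)
z = -17 (z = -13 - 4 = -17)
(l + z)² = (535/27 - 17)² = (76/27)² = 5776/729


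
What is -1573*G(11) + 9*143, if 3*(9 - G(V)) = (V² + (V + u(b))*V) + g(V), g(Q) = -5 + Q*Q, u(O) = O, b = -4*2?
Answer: 128700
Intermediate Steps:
b = -8
g(Q) = -5 + Q²
G(V) = 32/3 - 2*V²/3 - V*(-8 + V)/3 (G(V) = 9 - ((V² + (V - 8)*V) + (-5 + V²))/3 = 9 - ((V² + (-8 + V)*V) + (-5 + V²))/3 = 9 - ((V² + V*(-8 + V)) + (-5 + V²))/3 = 9 - (-5 + 2*V² + V*(-8 + V))/3 = 9 + (5/3 - 2*V²/3 - V*(-8 + V)/3) = 32/3 - 2*V²/3 - V*(-8 + V)/3)
-1573*G(11) + 9*143 = -1573*(32/3 - 1*11² + (8/3)*11) + 9*143 = -1573*(32/3 - 1*121 + 88/3) + 1287 = -1573*(32/3 - 121 + 88/3) + 1287 = -1573*(-81) + 1287 = 127413 + 1287 = 128700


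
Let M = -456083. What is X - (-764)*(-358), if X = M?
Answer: -729595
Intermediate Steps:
X = -456083
X - (-764)*(-358) = -456083 - (-764)*(-358) = -456083 - 1*273512 = -456083 - 273512 = -729595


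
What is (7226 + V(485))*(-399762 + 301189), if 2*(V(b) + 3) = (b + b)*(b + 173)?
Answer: -32169594269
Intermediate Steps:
V(b) = -3 + b*(173 + b) (V(b) = -3 + ((b + b)*(b + 173))/2 = -3 + ((2*b)*(173 + b))/2 = -3 + (2*b*(173 + b))/2 = -3 + b*(173 + b))
(7226 + V(485))*(-399762 + 301189) = (7226 + (-3 + 485**2 + 173*485))*(-399762 + 301189) = (7226 + (-3 + 235225 + 83905))*(-98573) = (7226 + 319127)*(-98573) = 326353*(-98573) = -32169594269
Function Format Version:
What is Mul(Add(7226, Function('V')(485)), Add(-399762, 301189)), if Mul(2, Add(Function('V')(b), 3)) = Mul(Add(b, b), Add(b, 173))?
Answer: -32169594269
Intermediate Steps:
Function('V')(b) = Add(-3, Mul(b, Add(173, b))) (Function('V')(b) = Add(-3, Mul(Rational(1, 2), Mul(Add(b, b), Add(b, 173)))) = Add(-3, Mul(Rational(1, 2), Mul(Mul(2, b), Add(173, b)))) = Add(-3, Mul(Rational(1, 2), Mul(2, b, Add(173, b)))) = Add(-3, Mul(b, Add(173, b))))
Mul(Add(7226, Function('V')(485)), Add(-399762, 301189)) = Mul(Add(7226, Add(-3, Pow(485, 2), Mul(173, 485))), Add(-399762, 301189)) = Mul(Add(7226, Add(-3, 235225, 83905)), -98573) = Mul(Add(7226, 319127), -98573) = Mul(326353, -98573) = -32169594269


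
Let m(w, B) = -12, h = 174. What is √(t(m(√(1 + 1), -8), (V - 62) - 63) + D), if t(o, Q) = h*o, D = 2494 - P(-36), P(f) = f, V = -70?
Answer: √442 ≈ 21.024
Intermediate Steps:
D = 2530 (D = 2494 - 1*(-36) = 2494 + 36 = 2530)
t(o, Q) = 174*o
√(t(m(√(1 + 1), -8), (V - 62) - 63) + D) = √(174*(-12) + 2530) = √(-2088 + 2530) = √442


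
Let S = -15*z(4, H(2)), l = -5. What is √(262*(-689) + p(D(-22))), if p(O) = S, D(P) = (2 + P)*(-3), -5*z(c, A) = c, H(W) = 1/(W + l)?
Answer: I*√180506 ≈ 424.86*I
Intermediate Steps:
H(W) = 1/(-5 + W) (H(W) = 1/(W - 5) = 1/(-5 + W))
z(c, A) = -c/5
D(P) = -6 - 3*P
S = 12 (S = -(-3)*4 = -15*(-⅘) = 12)
p(O) = 12
√(262*(-689) + p(D(-22))) = √(262*(-689) + 12) = √(-180518 + 12) = √(-180506) = I*√180506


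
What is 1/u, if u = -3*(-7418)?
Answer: 1/22254 ≈ 4.4936e-5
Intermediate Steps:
u = 22254
1/u = 1/22254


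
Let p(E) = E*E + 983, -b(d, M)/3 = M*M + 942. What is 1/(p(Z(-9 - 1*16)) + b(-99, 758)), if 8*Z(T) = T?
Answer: -64/110433615 ≈ -5.7953e-7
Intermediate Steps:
Z(T) = T/8
b(d, M) = -2826 - 3*M² (b(d, M) = -3*(M*M + 942) = -3*(M² + 942) = -3*(942 + M²) = -2826 - 3*M²)
p(E) = 983 + E² (p(E) = E² + 983 = 983 + E²)
1/(p(Z(-9 - 1*16)) + b(-99, 758)) = 1/((983 + ((-9 - 1*16)/8)²) + (-2826 - 3*758²)) = 1/((983 + ((-9 - 16)/8)²) + (-2826 - 3*574564)) = 1/((983 + ((⅛)*(-25))²) + (-2826 - 1723692)) = 1/((983 + (-25/8)²) - 1726518) = 1/((983 + 625/64) - 1726518) = 1/(63537/64 - 1726518) = 1/(-110433615/64) = -64/110433615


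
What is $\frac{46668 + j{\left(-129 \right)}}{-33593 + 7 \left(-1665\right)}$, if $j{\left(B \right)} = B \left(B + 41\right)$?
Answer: $- \frac{14505}{11312} \approx -1.2823$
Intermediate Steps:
$j{\left(B \right)} = B \left(41 + B\right)$
$\frac{46668 + j{\left(-129 \right)}}{-33593 + 7 \left(-1665\right)} = \frac{46668 - 129 \left(41 - 129\right)}{-33593 + 7 \left(-1665\right)} = \frac{46668 - -11352}{-33593 - 11655} = \frac{46668 + 11352}{-45248} = 58020 \left(- \frac{1}{45248}\right) = - \frac{14505}{11312}$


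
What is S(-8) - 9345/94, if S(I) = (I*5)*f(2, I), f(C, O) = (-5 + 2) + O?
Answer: 32015/94 ≈ 340.58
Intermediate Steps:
f(C, O) = -3 + O
S(I) = 5*I*(-3 + I) (S(I) = (I*5)*(-3 + I) = (5*I)*(-3 + I) = 5*I*(-3 + I))
S(-8) - 9345/94 = 5*(-8)*(-3 - 8) - 9345/94 = 5*(-8)*(-11) - 9345/94 = 440 - 89*105/94 = 440 - 9345/94 = 32015/94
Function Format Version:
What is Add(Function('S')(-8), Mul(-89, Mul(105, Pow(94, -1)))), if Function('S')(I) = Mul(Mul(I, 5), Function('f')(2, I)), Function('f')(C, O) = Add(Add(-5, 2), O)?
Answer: Rational(32015, 94) ≈ 340.58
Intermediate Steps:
Function('f')(C, O) = Add(-3, O)
Function('S')(I) = Mul(5, I, Add(-3, I)) (Function('S')(I) = Mul(Mul(I, 5), Add(-3, I)) = Mul(Mul(5, I), Add(-3, I)) = Mul(5, I, Add(-3, I)))
Add(Function('S')(-8), Mul(-89, Mul(105, Pow(94, -1)))) = Add(Mul(5, -8, Add(-3, -8)), Mul(-89, Mul(105, Pow(94, -1)))) = Add(Mul(5, -8, -11), Mul(-89, Mul(105, Rational(1, 94)))) = Add(440, Mul(-89, Rational(105, 94))) = Add(440, Rational(-9345, 94)) = Rational(32015, 94)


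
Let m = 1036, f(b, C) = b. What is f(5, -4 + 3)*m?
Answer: 5180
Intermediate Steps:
f(5, -4 + 3)*m = 5*1036 = 5180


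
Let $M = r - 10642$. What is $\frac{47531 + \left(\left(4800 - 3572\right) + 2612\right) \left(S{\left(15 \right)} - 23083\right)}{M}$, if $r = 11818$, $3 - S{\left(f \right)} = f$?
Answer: $- \frac{12662467}{168} \approx -75372.0$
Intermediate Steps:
$S{\left(f \right)} = 3 - f$
$M = 1176$ ($M = 11818 - 10642 = 1176$)
$\frac{47531 + \left(\left(4800 - 3572\right) + 2612\right) \left(S{\left(15 \right)} - 23083\right)}{M} = \frac{47531 + \left(\left(4800 - 3572\right) + 2612\right) \left(\left(3 - 15\right) - 23083\right)}{1176} = \left(47531 + \left(1228 + 2612\right) \left(\left(3 - 15\right) - 23083\right)\right) \frac{1}{1176} = \left(47531 + 3840 \left(-12 - 23083\right)\right) \frac{1}{1176} = \left(47531 + 3840 \left(-23095\right)\right) \frac{1}{1176} = \left(47531 - 88684800\right) \frac{1}{1176} = \left(-88637269\right) \frac{1}{1176} = - \frac{12662467}{168}$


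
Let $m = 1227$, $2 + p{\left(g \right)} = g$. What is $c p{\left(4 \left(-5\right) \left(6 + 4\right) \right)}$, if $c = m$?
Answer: $-247854$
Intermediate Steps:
$p{\left(g \right)} = -2 + g$
$c = 1227$
$c p{\left(4 \left(-5\right) \left(6 + 4\right) \right)} = 1227 \left(-2 + 4 \left(-5\right) \left(6 + 4\right)\right) = 1227 \left(-2 - 200\right) = 1227 \left(-202\right) = -247854$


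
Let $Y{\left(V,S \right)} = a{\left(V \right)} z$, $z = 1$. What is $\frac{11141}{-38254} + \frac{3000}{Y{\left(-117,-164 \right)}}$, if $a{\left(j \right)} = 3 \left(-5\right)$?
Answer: $- \frac{7661941}{38254} \approx -200.29$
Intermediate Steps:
$a{\left(j \right)} = -15$
$Y{\left(V,S \right)} = -15$ ($Y{\left(V,S \right)} = \left(-15\right) 1 = -15$)
$\frac{11141}{-38254} + \frac{3000}{Y{\left(-117,-164 \right)}} = \frac{11141}{-38254} + \frac{3000}{-15} = 11141 \left(- \frac{1}{38254}\right) + 3000 \left(- \frac{1}{15}\right) = - \frac{11141}{38254} - 200 = - \frac{7661941}{38254}$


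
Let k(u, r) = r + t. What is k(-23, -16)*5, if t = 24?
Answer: 40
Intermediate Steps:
k(u, r) = 24 + r (k(u, r) = r + 24 = 24 + r)
k(-23, -16)*5 = (24 - 16)*5 = 8*5 = 40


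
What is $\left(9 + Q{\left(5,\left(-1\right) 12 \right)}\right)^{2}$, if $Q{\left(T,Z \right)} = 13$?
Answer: $484$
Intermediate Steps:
$\left(9 + Q{\left(5,\left(-1\right) 12 \right)}\right)^{2} = \left(9 + 13\right)^{2} = 22^{2} = 484$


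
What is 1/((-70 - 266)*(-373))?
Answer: 1/125328 ≈ 7.9791e-6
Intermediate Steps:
1/((-70 - 266)*(-373)) = 1/(-336*(-373)) = 1/125328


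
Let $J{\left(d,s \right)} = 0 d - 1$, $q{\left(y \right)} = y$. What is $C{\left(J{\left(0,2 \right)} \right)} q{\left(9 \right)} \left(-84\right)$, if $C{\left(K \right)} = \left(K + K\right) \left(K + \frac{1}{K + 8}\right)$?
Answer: $-1296$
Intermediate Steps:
$J{\left(d,s \right)} = -1$ ($J{\left(d,s \right)} = 0 - 1 = -1$)
$C{\left(K \right)} = 2 K \left(K + \frac{1}{8 + K}\right)$
$C{\left(J{\left(0,2 \right)} \right)} q{\left(9 \right)} \left(-84\right) = 2 \left(-1\right) \frac{1}{8 - 1} \left(1 + \left(-1\right)^{2} + 8 \left(-1\right)\right) 9 \left(-84\right) = 2 \left(-1\right) \frac{1}{7} \left(1 + 1 - 8\right) 9 \left(-84\right) = 2 \left(-1\right) \frac{1}{7} \left(-6\right) 9 \left(-84\right) = \frac{12}{7} \cdot 9 \left(-84\right) = \frac{108}{7} \left(-84\right) = -1296$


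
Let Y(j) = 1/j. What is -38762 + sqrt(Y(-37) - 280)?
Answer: -38762 + I*sqrt(383357)/37 ≈ -38762.0 + 16.734*I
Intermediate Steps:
-38762 + sqrt(Y(-37) - 280) = -38762 + sqrt(1/(-37) - 280) = -38762 + sqrt(-1/37 - 280) = -38762 + sqrt(-10361/37) = -38762 + I*sqrt(383357)/37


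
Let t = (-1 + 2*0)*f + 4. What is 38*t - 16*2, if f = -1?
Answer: 158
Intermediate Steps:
t = 5 (t = (-1 + 2*0)*(-1) + 4 = (-1 + 0)*(-1) + 4 = -1*(-1) + 4 = 1 + 4 = 5)
38*t - 16*2 = 38*5 - 16*2 = 190 - 32 = 158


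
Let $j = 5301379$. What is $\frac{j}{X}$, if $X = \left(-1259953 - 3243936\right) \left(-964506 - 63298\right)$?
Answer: $\frac{5301379}{4629115129756} \approx 1.1452 \cdot 10^{-6}$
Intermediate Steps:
$X = 4629115129756$ ($X = \left(-4503889\right) \left(-1027804\right) = 4629115129756$)
$\frac{j}{X} = \frac{5301379}{4629115129756}$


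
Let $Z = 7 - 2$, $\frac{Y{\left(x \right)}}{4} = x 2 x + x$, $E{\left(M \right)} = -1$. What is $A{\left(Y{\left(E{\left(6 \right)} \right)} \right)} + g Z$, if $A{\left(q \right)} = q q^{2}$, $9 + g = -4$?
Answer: $-1$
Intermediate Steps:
$Y{\left(x \right)} = 4 x + 8 x^{2}$ ($Y{\left(x \right)} = 4 \left(x 2 x + x\right) = 4 \left(2 x x + x\right) = 4 \left(2 x^{2} + x\right) = 4 \left(x + 2 x^{2}\right) = 4 x + 8 x^{2}$)
$g = -13$ ($g = -9 - 4 = -13$)
$A{\left(q \right)} = q^{3}$
$Z = 5$ ($Z = 7 - 2 = 5$)
$A{\left(Y{\left(E{\left(6 \right)} \right)} \right)} + g Z = \left(4 \left(-1\right) \left(1 + 2 \left(-1\right)\right)\right)^{3} - 65 = \left(4 \left(-1\right) \left(1 - 2\right)\right)^{3} - 65 = \left(4 \left(-1\right) \left(-1\right)\right)^{3} - 65 = 4^{3} - 65 = 64 - 65 = -1$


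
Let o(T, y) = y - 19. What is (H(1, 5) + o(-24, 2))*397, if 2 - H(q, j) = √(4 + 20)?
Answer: -5955 - 794*√6 ≈ -7899.9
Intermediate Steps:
o(T, y) = -19 + y
H(q, j) = 2 - 2*√6 (H(q, j) = 2 - √(4 + 20) = 2 - √24 = 2 - 2*√6)
(H(1, 5) + o(-24, 2))*397 = ((2 - 2*√6) + (-19 + 2))*397 = ((2 - 2*√6) - 17)*397 = (-15 - 2*√6)*397 = -5955 - 794*√6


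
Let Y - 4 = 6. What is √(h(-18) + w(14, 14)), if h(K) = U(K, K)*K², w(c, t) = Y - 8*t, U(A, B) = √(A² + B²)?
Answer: √(-102 + 5832*√2) ≈ 90.254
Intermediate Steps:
Y = 10 (Y = 4 + 6 = 10)
w(c, t) = 10 - 8*t
h(K) = √2*K²*√(K²) (h(K) = √(K² + K²)*K² = √(2*K²)*K² = (√2*√(K²))*K² = √2*K²*√(K²))
√(h(-18) + w(14, 14)) = √(√2*(-18)²*√((-18)²) + (10 - 8*14)) = √(√2*324*√324 + (10 - 112)) = √(√2*324*18 - 102) = √(5832*√2 - 102) = √(-102 + 5832*√2)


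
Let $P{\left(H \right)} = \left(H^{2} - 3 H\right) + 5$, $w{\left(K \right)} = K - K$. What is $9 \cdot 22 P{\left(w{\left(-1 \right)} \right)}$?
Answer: $990$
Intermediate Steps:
$w{\left(K \right)} = 0$
$P{\left(H \right)} = 5 + H^{2} - 3 H$
$9 \cdot 22 P{\left(w{\left(-1 \right)} \right)} = 9 \cdot 22 \left(5 + 0^{2} - 0\right) = 198 \left(5 + 0 + 0\right) = 198 \cdot 5 = 990$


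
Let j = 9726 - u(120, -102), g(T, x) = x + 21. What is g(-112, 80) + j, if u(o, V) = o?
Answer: 9707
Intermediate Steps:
g(T, x) = 21 + x
j = 9606 (j = 9726 - 1*120 = 9726 - 120 = 9606)
g(-112, 80) + j = (21 + 80) + 9606 = 101 + 9606 = 9707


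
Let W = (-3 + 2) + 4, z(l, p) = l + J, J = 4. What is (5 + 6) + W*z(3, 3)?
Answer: 32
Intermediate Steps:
z(l, p) = 4 + l (z(l, p) = l + 4 = 4 + l)
W = 3 (W = -1 + 4 = 3)
(5 + 6) + W*z(3, 3) = (5 + 6) + 3*(4 + 3) = 11 + 3*7 = 11 + 21 = 32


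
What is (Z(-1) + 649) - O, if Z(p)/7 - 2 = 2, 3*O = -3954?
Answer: 1995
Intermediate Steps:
O = -1318 (O = (⅓)*(-3954) = -1318)
Z(p) = 28 (Z(p) = 14 + 7*2 = 14 + 14 = 28)
(Z(-1) + 649) - O = (28 + 649) - 1*(-1318) = 677 + 1318 = 1995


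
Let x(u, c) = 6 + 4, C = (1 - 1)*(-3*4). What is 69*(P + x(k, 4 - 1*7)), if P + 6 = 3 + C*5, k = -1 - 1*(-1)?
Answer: 483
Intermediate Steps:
C = 0 (C = 0*(-12) = 0)
k = 0 (k = -1 + 1 = 0)
x(u, c) = 10
P = -3 (P = -6 + (3 + 0*5) = -6 + (3 + 0) = -6 + 3 = -3)
69*(P + x(k, 4 - 1*7)) = 69*(-3 + 10) = 69*7 = 483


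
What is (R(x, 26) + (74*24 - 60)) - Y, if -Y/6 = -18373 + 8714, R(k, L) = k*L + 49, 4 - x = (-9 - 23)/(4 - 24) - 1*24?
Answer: -277513/5 ≈ -55503.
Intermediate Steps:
x = 132/5 (x = 4 - ((-9 - 23)/(4 - 24) - 1*24) = 4 - (-32/(-20) - 24) = 4 - (-32*(-1/20) - 24) = 4 - (8/5 - 24) = 4 - 1*(-112/5) = 4 + 112/5 = 132/5 ≈ 26.400)
R(k, L) = 49 + L*k (R(k, L) = L*k + 49 = 49 + L*k)
Y = 57954 (Y = -6*(-18373 + 8714) = -6*(-9659) = 57954)
(R(x, 26) + (74*24 - 60)) - Y = ((49 + 26*(132/5)) + (74*24 - 60)) - 1*57954 = ((49 + 3432/5) + (1776 - 60)) - 57954 = (3677/5 + 1716) - 57954 = 12257/5 - 57954 = -277513/5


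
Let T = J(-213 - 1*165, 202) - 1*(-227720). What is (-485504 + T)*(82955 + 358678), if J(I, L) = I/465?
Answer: -17646173442918/155 ≈ -1.1385e+11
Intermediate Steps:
J(I, L) = I/465 (J(I, L) = I*(1/465) = I/465)
T = 35296474/155 (T = (-213 - 1*165)/465 - 1*(-227720) = (-213 - 165)/465 + 227720 = (1/465)*(-378) + 227720 = -126/155 + 227720 = 35296474/155 ≈ 2.2772e+5)
(-485504 + T)*(82955 + 358678) = (-485504 + 35296474/155)*(82955 + 358678) = -39956646/155*441633 = -17646173442918/155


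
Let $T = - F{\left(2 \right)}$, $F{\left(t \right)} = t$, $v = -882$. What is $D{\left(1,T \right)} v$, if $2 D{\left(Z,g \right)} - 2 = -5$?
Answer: $1323$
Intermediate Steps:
$T = -2$ ($T = \left(-1\right) 2 = -2$)
$D{\left(Z,g \right)} = - \frac{3}{2}$ ($D{\left(Z,g \right)} = 1 + \frac{1}{2} \left(-5\right) = 1 - \frac{5}{2} = - \frac{3}{2}$)
$D{\left(1,T \right)} v = \left(- \frac{3}{2}\right) \left(-882\right) = 1323$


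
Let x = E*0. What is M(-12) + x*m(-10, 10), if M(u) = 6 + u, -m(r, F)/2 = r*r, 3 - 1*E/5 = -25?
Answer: -6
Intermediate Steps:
E = 140 (E = 15 - 5*(-25) = 15 + 125 = 140)
x = 0 (x = 140*0 = 0)
m(r, F) = -2*r² (m(r, F) = -2*r*r = -2*r²)
M(-12) + x*m(-10, 10) = (6 - 12) + 0*(-2*(-10)²) = -6 + 0*(-2*100) = -6 + 0*(-200) = -6 + 0 = -6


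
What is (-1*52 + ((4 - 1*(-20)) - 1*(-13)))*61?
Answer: -915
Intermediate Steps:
(-1*52 + ((4 - 1*(-20)) - 1*(-13)))*61 = (-52 + ((4 + 20) + 13))*61 = (-52 + (24 + 13))*61 = (-52 + 37)*61 = -15*61 = -915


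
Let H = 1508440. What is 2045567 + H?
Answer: 3554007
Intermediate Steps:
2045567 + H = 2045567 + 1508440 = 3554007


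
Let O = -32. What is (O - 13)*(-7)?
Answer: 315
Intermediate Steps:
(O - 13)*(-7) = (-32 - 13)*(-7) = -45*(-7) = 315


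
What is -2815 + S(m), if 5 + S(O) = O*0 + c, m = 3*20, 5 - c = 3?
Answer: -2818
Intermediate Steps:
c = 2 (c = 5 - 1*3 = 5 - 3 = 2)
m = 60
S(O) = -3 (S(O) = -5 + (O*0 + 2) = -5 + (0 + 2) = -5 + 2 = -3)
-2815 + S(m) = -2815 - 3 = -2818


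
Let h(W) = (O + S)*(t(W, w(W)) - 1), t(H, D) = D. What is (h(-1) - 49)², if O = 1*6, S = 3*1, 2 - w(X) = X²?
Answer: 2401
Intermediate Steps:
w(X) = 2 - X²
S = 3
O = 6
h(W) = 9 - 9*W² (h(W) = (6 + 3)*((2 - W²) - 1) = 9*(1 - W²) = 9 - 9*W²)
(h(-1) - 49)² = ((9 - 9*(-1)²) - 49)² = ((9 - 9*1) - 49)² = ((9 - 9) - 49)² = (0 - 49)² = (-49)² = 2401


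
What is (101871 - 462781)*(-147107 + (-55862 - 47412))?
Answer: 90365006710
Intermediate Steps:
(101871 - 462781)*(-147107 + (-55862 - 47412)) = -360910*(-147107 - 103274) = -360910*(-250381) = 90365006710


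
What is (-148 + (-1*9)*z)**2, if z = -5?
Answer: 10609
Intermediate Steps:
(-148 + (-1*9)*z)**2 = (-148 - 1*9*(-5))**2 = (-148 - 9*(-5))**2 = (-148 + 45)**2 = (-103)**2 = 10609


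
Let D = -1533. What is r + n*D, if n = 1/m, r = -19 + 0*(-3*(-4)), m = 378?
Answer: -415/18 ≈ -23.056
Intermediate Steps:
r = -19 (r = -19 + 0*12 = -19 + 0 = -19)
n = 1/378 ≈ 0.0026455
r + n*D = -19 + (1/378)*(-1533) = -19 - 73/18 = -415/18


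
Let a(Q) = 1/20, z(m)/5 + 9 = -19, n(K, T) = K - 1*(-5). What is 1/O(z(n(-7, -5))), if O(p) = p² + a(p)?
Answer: 20/392001 ≈ 5.1020e-5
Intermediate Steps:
n(K, T) = 5 + K (n(K, T) = K + 5 = 5 + K)
z(m) = -140 (z(m) = -45 + 5*(-19) = -45 - 95 = -140)
a(Q) = 1/20
O(p) = 1/20 + p² (O(p) = p² + 1/20 = 1/20 + p²)
1/O(z(n(-7, -5))) = 1/(1/20 + (-140)²) = 1/(1/20 + 19600) = 1/(392001/20) = 20/392001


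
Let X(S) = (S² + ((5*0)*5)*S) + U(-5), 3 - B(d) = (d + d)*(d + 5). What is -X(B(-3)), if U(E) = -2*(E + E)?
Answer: -245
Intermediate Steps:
U(E) = -4*E
B(d) = 3 - 2*d*(5 + d) (B(d) = 3 - (d + d)*(d + 5) = 3 - 2*d*(5 + d))
X(S) = 20 + S² (X(S) = (S² + ((5*0)*5)*S) - 4*(-5) = (S² + (0*5)*S) + 20 = (S² + 0*S) + 20 = (S² + 0) + 20 = S² + 20 = 20 + S²)
-X(B(-3)) = -(20 + (3 - 10*(-3) - 2*(-3)²)²) = -(20 + (3 + 30 - 2*9)²) = -(20 + (3 + 30 - 18)²) = -(20 + 15²) = -(20 + 225) = -1*245 = -245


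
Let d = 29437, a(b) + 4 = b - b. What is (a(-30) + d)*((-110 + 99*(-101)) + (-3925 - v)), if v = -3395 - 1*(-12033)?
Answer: -667304976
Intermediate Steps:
a(b) = -4 (a(b) = -4 + (b - b) = -4 + 0 = -4)
v = 8638 (v = -3395 + 12033 = 8638)
(a(-30) + d)*((-110 + 99*(-101)) + (-3925 - v)) = (-4 + 29437)*((-110 + 99*(-101)) + (-3925 - 1*8638)) = 29433*((-110 - 9999) + (-3925 - 8638)) = 29433*(-10109 - 12563) = 29433*(-22672) = -667304976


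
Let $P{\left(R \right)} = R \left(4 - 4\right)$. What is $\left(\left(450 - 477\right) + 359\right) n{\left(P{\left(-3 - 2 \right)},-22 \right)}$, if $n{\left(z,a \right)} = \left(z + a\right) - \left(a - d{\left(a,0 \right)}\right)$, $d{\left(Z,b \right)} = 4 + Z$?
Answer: $-5976$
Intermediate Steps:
$P{\left(R \right)} = 0$ ($P{\left(R \right)} = R 0 = 0$)
$n{\left(z,a \right)} = 4 + a + z$ ($n{\left(z,a \right)} = \left(z + a\right) + \left(\left(4 + a\right) - a\right) = \left(a + z\right) + 4 = 4 + a + z$)
$\left(\left(450 - 477\right) + 359\right) n{\left(P{\left(-3 - 2 \right)},-22 \right)} = \left(\left(450 - 477\right) + 359\right) \left(4 - 22 + 0\right) = \left(\left(450 - 477\right) + 359\right) \left(-18\right) = \left(-27 + 359\right) \left(-18\right) = 332 \left(-18\right) = -5976$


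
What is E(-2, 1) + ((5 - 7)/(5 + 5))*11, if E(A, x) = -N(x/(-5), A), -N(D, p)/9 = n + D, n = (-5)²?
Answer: 221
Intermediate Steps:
n = 25
N(D, p) = -225 - 9*D (N(D, p) = -9*(25 + D) = -225 - 9*D)
E(A, x) = 225 - 9*x/5 (E(A, x) = -(-225 - 9*x/(-5)) = -(-225 - 9*x*(-1)/5) = -(-225 - (-9)*x/5) = -(-225 + 9*x/5) = 225 - 9*x/5)
E(-2, 1) + ((5 - 7)/(5 + 5))*11 = (225 - 9/5*1) + ((5 - 7)/(5 + 5))*11 = (225 - 9/5) - 2/10*11 = 1116/5 - 2*⅒*11 = 1116/5 - ⅕*11 = 1116/5 - 11/5 = 221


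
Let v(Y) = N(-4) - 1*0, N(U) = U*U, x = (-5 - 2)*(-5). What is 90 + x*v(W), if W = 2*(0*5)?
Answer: 650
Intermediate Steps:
x = 35 (x = -7*(-5) = 35)
N(U) = U²
W = 0 (W = 2*0 = 0)
v(Y) = 16 (v(Y) = (-4)² - 1*0 = 16 + 0 = 16)
90 + x*v(W) = 90 + 35*16 = 90 + 560 = 650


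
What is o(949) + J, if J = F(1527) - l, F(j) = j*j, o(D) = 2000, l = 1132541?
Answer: 1201188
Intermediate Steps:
F(j) = j²
J = 1199188 (J = 1527² - 1*1132541 = 2331729 - 1132541 = 1199188)
o(949) + J = 2000 + 1199188 = 1201188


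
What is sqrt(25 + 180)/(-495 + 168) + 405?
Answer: 405 - sqrt(205)/327 ≈ 404.96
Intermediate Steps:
sqrt(25 + 180)/(-495 + 168) + 405 = sqrt(205)/(-327) + 405 = sqrt(205)*(-1/327) + 405 = -sqrt(205)/327 + 405 = 405 - sqrt(205)/327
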